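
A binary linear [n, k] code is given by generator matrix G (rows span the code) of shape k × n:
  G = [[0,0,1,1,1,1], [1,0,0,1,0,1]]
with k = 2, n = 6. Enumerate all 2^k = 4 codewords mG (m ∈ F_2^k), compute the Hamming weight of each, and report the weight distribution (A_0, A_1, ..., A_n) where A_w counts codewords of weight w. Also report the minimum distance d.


Weight distribution: A_0 = 1, A_3 = 2, A_4 = 1. Minimum distance d = 3.

Enumerate all 2^2 = 4 messages m ∈ F_2^2.
For each, compute codeword c = mG in F_2^6, then tally its weight.
  m = 00 → c = 000000, weight = 0.
  m = 10 → c = 001111, weight = 4.
  m = 01 → c = 100101, weight = 3.
  m = 11 → c = 101010, weight = 3.
Tally weights:
  weight 0: 1 codewords.
  weight 3: 2 codewords.
  weight 4: 1 codewords.
Minimum distance d = smallest w > 0 with A_w > 0 = 3.
Sanity: Σ A_w = 4 = 2^2 = 4 ✓.


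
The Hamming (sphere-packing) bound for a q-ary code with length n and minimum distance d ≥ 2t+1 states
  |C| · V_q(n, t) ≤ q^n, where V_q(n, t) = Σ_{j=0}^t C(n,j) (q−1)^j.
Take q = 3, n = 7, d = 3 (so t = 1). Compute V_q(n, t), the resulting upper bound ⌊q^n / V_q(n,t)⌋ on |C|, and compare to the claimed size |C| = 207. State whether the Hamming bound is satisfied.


V_q(n, t) = 15, q^n = 2187, Hamming bound = 145, |C| = 207 > bound (violated).

Step 1: Compute V_q(n, t) = Σ_{j=0}^1 C(n, j) (q−1)^j.
  j = 0: C(7,0)·(2)^0 = 1·1 = 1.
  j = 1: C(7,1)·(2)^1 = 7·2 = 14.
  V_q(n, t) = 1 + 14 = 15.
Step 2: q^n = 3^7 = 2187.
Step 3: Hamming bound ⌊q^n / V_q(n,t)⌋ = ⌊2187/15⌋ = 145.
Step 4: Compare |C| = 207 to 145: violated.
The claimed |C| lies above the Hamming bound, so no 3-ary code of length 7 with d ≥ 3 can have 207 codewords.


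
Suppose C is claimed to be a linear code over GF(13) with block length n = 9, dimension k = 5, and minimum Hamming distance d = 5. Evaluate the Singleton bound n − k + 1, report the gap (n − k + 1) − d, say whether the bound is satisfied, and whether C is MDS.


Singleton RHS = n − k + 1 = 5, slack = 0, bound satisfied, MDS.

Singleton bound: d ≤ n − k + 1.
Here n = 9, k = 5, so n − k + 1 = 5.
Given d = 5, check d ≤ 5: YES.
Slack = (n − k + 1) − d = 0.
The code is MDS (slack = 0).
Description: the claimed parameters are [9, 5, 5]_13; such a code would be MDS (meets Singleton bound).


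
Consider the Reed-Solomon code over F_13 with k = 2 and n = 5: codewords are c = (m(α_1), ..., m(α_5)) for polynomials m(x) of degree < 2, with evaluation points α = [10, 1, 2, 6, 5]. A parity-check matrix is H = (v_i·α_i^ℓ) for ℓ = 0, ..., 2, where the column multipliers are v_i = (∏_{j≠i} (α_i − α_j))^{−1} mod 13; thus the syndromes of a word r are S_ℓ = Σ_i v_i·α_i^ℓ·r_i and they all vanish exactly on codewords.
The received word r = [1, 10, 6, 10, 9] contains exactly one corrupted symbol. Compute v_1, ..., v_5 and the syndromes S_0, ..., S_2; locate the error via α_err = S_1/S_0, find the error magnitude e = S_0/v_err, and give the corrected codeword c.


S = (4, 4, 4), error at position 2, error magnitude e = 5, c = [1, 5, 6, 10, 9].

Step 1: column multipliers v_i = (∏_{j≠i}(α_i − α_j))^{−1} mod 13.
  i = 1 (α = 10): (10−1)(10−2)(10−6)(10−5) = 9·8·4·5 = 1440 ≡ 10, so v_1 = 10^{−1} = 4 (mod 13).
  i = 2 (α = 1): (1−10)(1−2)(1−6)(1−5) = (−9)·(−1)·(−5)·(−4) = 180 ≡ 11, so v_2 = 11^{−1} = 6 (mod 13).
  i = 3 (α = 2): (2−10)(2−1)(2−6)(2−5) = (−8)·1·(−4)·(−3) = −96 ≡ 8, so v_3 = 8^{−1} = 5 (mod 13).
  i = 4 (α = 6): (6−10)(6−1)(6−2)(6−5) = (−4)·5·4·1 = −80 ≡ 11, so v_4 = 11^{−1} = 6 (mod 13).
  i = 5 (α = 5): (5−10)(5−1)(5−2)(5−6) = (−5)·4·3·(−1) = 60 ≡ 8, so v_5 = 8^{−1} = 5 (mod 13).
  v = [4, 6, 5, 6, 5].
Step 2: syndromes of r = [1, 10, 6, 10, 9] (all sums mod 13).
  S_0 = Σ v_i r_i = 4·1 + 6·10 + 5·6 + 6·10 + 5·9 = 199 ≡ 4.
  S_1 = Σ v_i α_i r_i = 4·10·1 + 6·1·10 + 5·2·6 + 6·6·10 + 5·5·9 = 745 ≡ 4.
  α_i^2 mod 13 = [9, 1, 4, 10, 12].
  S_2 = Σ v_i α_i^2 r_i = 4·9·1 + 6·1·10 + 5·4·6 + 6·10·10 + 5·12·9 = 1356 ≡ 4.
  S = (4, 4, 4) ≠ 0, so r is not a codeword (an error is present).
Step 3: locate the error. For a single error e at position i, S_ℓ = v_i·e·α_i^ℓ, so α_err = S_1/S_0.
  S_0^{−1} = 4^{−1} = 10 (mod 13), so α_err = 4·10 = 40 ≡ 1 = α_2. Error position i = 2.
  Consistency check: S_2/S_1 = 4·10 = 40 ≡ 1 = α_err ✓ (single-error assumption holds).
Step 4: error magnitude e = S_0/v_2 = S_0·∏_{j≠2}(α_2 − α_j) = 4·11 = 44 ≡ 5 (mod 13).
Step 5: correct position 2: c_2 = r_2 − e = 10 − 5 ≡ 5 (mod 13). Hence c = [1, 5, 6, 10, 9].
  Check: interpolating c through the α_i gives m(x) = 4 + 1·x (degree < 2) with m(α_i) = c_i for every i, so c is indeed a codeword.


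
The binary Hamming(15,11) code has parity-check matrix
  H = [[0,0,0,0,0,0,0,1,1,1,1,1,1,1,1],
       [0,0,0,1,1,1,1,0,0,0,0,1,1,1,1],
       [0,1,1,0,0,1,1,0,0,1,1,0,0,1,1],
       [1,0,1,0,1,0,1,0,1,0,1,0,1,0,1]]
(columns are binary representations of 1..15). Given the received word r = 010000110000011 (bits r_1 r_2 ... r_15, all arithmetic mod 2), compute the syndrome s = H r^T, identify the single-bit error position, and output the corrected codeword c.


s = (1, 1, 0, 0)^T, error position = 12, corrected codeword c = 010000110001011

Compute s = H r^T mod 2 one row at a time:
  s_1 = 1 + 0 + 0 + 0 + 0 + 0 + 1 + 1 = 3 ≡ 1 (mod 2).
  s_2 = 0 + 0 + 0 + 1 + 0 + 0 + 1 + 1 = 3 ≡ 1 (mod 2).
  s_3 = 1 + 0 + 0 + 1 + 0 + 0 + 1 + 1 = 4 ≡ 0 (mod 2).
  s_4 = 0 + 0 + 0 + 1 + 0 + 0 + 0 + 1 = 2 ≡ 0 (mod 2).
s = (1, 1, 0, 0)^T — this equals column 12 of H (binary 1100), so error is at position 12.
Correct: flip bit 12 of r = 010000110000011 to get c = 010000110001011.


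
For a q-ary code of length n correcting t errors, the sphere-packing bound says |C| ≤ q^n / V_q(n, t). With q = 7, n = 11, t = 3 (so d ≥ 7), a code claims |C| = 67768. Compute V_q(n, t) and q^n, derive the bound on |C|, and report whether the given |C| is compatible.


V_q(n, t) = 37687, q^n = 1977326743, Hamming bound = 52467, |C| = 67768 > bound (violated).

Step 1: Compute V_q(n, t) = Σ_{j=0}^3 C(n, j) (q−1)^j.
  j = 0: C(11,0)·(6)^0 = 1·1 = 1.
  j = 1: C(11,1)·(6)^1 = 11·6 = 66.
  j = 2: C(11,2)·(6)^2 = 55·36 = 1980.
  j = 3: C(11,3)·(6)^3 = 165·216 = 35640.
  V_q(n, t) = 1 + 66 + 1980 + 35640 = 37687.
Step 2: q^n = 7^11 = 1977326743.
Step 3: Hamming bound ⌊q^n / V_q(n,t)⌋ = ⌊1977326743/37687⌋ = 52467.
Step 4: Compare |C| = 67768 to 52467: violated.
The claimed |C| lies above the Hamming bound, so no 7-ary code of length 11 with d ≥ 7 can have 67768 codewords.


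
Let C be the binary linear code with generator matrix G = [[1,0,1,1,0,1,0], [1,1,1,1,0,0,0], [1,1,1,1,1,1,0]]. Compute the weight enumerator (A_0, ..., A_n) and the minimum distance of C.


Weight distribution: A_0 = 1, A_2 = 3, A_4 = 3, A_6 = 1. Minimum distance d = 2.

Enumerate all 2^3 = 8 messages m ∈ F_2^3.
For each, compute codeword c = mG in F_2^7, then tally its weight.
  m = 000 → c = 0000000, weight = 0.
  m = 100 → c = 1011010, weight = 4.
  m = 010 → c = 1111000, weight = 4.
  m = 110 → c = 0100010, weight = 2.
  m = 001 → c = 1111110, weight = 6.
  m = 101 → c = 0100100, weight = 2.
  m = 011 → c = 0000110, weight = 2.
  m = 111 → c = 1011100, weight = 4.
Tally weights:
  weight 0: 1 codewords.
  weight 2: 3 codewords.
  weight 4: 3 codewords.
  weight 6: 1 codewords.
Minimum distance d = smallest w > 0 with A_w > 0 = 2.
Sanity: Σ A_w = 8 = 2^3 = 8 ✓.


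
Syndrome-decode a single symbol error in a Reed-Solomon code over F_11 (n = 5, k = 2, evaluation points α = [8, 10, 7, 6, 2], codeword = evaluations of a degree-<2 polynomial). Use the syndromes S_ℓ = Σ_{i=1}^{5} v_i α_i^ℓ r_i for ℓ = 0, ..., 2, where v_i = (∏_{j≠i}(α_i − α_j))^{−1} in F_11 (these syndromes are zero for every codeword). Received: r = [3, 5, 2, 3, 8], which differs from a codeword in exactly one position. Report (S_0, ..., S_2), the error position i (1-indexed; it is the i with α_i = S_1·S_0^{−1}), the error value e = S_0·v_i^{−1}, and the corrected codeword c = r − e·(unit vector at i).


S = (2, 1, 6), error at position 4, error magnitude e = 2, c = [3, 5, 2, 1, 8].

Step 1: column multipliers v_i = (∏_{j≠i}(α_i − α_j))^{−1} mod 11.
  i = 1 (α = 8): (8−10)(8−7)(8−6)(8−2) = (−2)·1·2·6 = −24 ≡ 9, so v_1 = 9^{−1} = 5 (mod 11).
  i = 2 (α = 10): (10−8)(10−7)(10−6)(10−2) = 2·3·4·8 = 192 ≡ 5, so v_2 = 5^{−1} = 9 (mod 11).
  i = 3 (α = 7): (7−8)(7−10)(7−6)(7−2) = (−1)·(−3)·1·5 = 15 ≡ 4, so v_3 = 4^{−1} = 3 (mod 11).
  i = 4 (α = 6): (6−8)(6−10)(6−7)(6−2) = (−2)·(−4)·(−1)·4 = −32 ≡ 1, so v_4 = 1^{−1} = 1 (mod 11).
  i = 5 (α = 2): (2−8)(2−10)(2−7)(2−6) = (−6)·(−8)·(−5)·(−4) = 960 ≡ 3, so v_5 = 3^{−1} = 4 (mod 11).
  v = [5, 9, 3, 1, 4].
Step 2: syndromes of r = [3, 5, 2, 3, 8] (all sums mod 11).
  S_0 = Σ v_i r_i = 5·3 + 9·5 + 3·2 + 1·3 + 4·8 = 101 ≡ 2.
  S_1 = Σ v_i α_i r_i = 5·8·3 + 9·10·5 + 3·7·2 + 1·6·3 + 4·2·8 = 694 ≡ 1.
  α_i^2 mod 11 = [9, 1, 5, 3, 4].
  S_2 = Σ v_i α_i^2 r_i = 5·9·3 + 9·1·5 + 3·5·2 + 1·3·3 + 4·4·8 = 347 ≡ 6.
  S = (2, 1, 6) ≠ 0, so r is not a codeword (an error is present).
Step 3: locate the error. For a single error e at position i, S_ℓ = v_i·e·α_i^ℓ, so α_err = S_1/S_0.
  S_0^{−1} = 2^{−1} = 6 (mod 11), so α_err = 1·6 = 6 ≡ 6 = α_4. Error position i = 4.
  Consistency check: S_2/S_1 = 6·1 = 6 ≡ 6 = α_err ✓ (single-error assumption holds).
Step 4: error magnitude e = S_0/v_4 = S_0·∏_{j≠4}(α_4 − α_j) = 2·1 = 2 ≡ 2 (mod 11).
Step 5: correct position 4: c_4 = r_4 − e = 3 − 2 ≡ 1 (mod 11). Hence c = [3, 5, 2, 1, 8].
  Check: interpolating c through the α_i gives m(x) = 6 + 1·x (degree < 2) with m(α_i) = c_i for every i, so c is indeed a codeword.


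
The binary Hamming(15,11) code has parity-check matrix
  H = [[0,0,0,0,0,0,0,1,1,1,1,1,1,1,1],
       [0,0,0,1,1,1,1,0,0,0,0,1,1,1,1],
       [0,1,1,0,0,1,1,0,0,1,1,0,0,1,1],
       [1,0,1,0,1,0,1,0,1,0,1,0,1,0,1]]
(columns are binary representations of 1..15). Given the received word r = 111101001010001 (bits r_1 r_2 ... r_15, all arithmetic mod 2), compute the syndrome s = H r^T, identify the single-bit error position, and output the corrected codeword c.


s = (1, 1, 1, 1)^T, error position = 15, corrected codeword c = 111101001010000

Compute s = H r^T mod 2 one row at a time:
  s_1 = 0 + 1 + 0 + 1 + 0 + 0 + 0 + 1 = 3 ≡ 1 (mod 2).
  s_2 = 1 + 0 + 1 + 0 + 0 + 0 + 0 + 1 = 3 ≡ 1 (mod 2).
  s_3 = 1 + 1 + 1 + 0 + 0 + 1 + 0 + 1 = 5 ≡ 1 (mod 2).
  s_4 = 1 + 1 + 0 + 0 + 1 + 1 + 0 + 1 = 5 ≡ 1 (mod 2).
s = (1, 1, 1, 1)^T — this equals column 15 of H (binary 1111), so error is at position 15.
Correct: flip bit 15 of r = 111101001010001 to get c = 111101001010000.


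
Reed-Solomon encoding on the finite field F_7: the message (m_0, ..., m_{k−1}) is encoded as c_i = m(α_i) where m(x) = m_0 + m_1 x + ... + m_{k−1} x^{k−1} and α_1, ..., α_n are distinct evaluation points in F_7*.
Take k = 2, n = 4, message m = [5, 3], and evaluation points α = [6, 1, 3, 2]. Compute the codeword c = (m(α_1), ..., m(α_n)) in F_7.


c = [2, 1, 0, 4]

Message polynomial: m(x) = 5 + 3·x (mod 7).
For each evaluation point α_i, compute m(α_i) mod 7:
  α_1 = 6: Horner steps 3 → 2, so m(6) = 2.
  α_2 = 1: Horner steps 3 → 1, so m(1) = 1.
  α_3 = 3: Horner steps 3 → 0, so m(3) = 0.
  α_4 = 2: Horner steps 3 → 4, so m(2) = 4.
Codeword c = [2, 1, 0, 4] ∈ F_7^4.


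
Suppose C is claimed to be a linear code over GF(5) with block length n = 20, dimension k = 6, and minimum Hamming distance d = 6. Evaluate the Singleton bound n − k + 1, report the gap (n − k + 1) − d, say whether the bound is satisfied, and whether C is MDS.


Singleton RHS = n − k + 1 = 15, slack = 9, bound satisfied, not MDS.

Singleton bound: d ≤ n − k + 1.
Here n = 20, k = 6, so n − k + 1 = 15.
Given d = 6, check d ≤ 15: YES.
Slack = (n − k + 1) − d = 9.
The code is NOT MDS (slack = 9 > 0).
Description: the claimed parameters are [20, 6, 6]_5; such a code would be non-MDS.


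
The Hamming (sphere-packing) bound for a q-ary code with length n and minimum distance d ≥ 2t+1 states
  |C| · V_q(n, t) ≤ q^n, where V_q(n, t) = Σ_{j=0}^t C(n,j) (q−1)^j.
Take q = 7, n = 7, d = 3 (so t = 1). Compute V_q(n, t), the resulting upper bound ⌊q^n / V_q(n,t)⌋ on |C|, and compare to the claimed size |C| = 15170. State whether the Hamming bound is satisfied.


V_q(n, t) = 43, q^n = 823543, Hamming bound = 19152, |C| = 15170 ≤ bound (satisfied).

Step 1: Compute V_q(n, t) = Σ_{j=0}^1 C(n, j) (q−1)^j.
  j = 0: C(7,0)·(6)^0 = 1·1 = 1.
  j = 1: C(7,1)·(6)^1 = 7·6 = 42.
  V_q(n, t) = 1 + 42 = 43.
Step 2: q^n = 7^7 = 823543.
Step 3: Hamming bound ⌊q^n / V_q(n,t)⌋ = ⌊823543/43⌋ = 19152.
Step 4: Compare |C| = 15170 to 19152: satisfied.
The claimed |C| lies below the Hamming bound.


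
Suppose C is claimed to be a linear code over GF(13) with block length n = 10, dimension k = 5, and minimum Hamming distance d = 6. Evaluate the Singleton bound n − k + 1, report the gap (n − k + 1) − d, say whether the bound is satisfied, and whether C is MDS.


Singleton RHS = n − k + 1 = 6, slack = 0, bound satisfied, MDS.

Singleton bound: d ≤ n − k + 1.
Here n = 10, k = 5, so n − k + 1 = 6.
Given d = 6, check d ≤ 6: YES.
Slack = (n − k + 1) − d = 0.
The code is MDS (slack = 0).
Description: the claimed parameters are [10, 5, 6]_13; such a code would be MDS (meets Singleton bound).


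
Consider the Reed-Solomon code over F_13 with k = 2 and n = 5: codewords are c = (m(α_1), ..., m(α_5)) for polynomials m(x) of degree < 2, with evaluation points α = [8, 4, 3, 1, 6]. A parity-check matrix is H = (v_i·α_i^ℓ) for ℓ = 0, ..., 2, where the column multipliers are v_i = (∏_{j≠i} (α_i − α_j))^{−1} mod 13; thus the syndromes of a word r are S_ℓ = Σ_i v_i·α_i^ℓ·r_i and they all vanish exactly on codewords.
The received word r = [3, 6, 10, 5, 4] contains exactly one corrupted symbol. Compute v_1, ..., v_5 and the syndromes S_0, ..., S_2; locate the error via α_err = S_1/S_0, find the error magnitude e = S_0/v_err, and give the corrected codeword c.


S = (9, 2, 12), error at position 5, error magnitude e = 6, c = [3, 6, 10, 5, 11].

Step 1: column multipliers v_i = (∏_{j≠i}(α_i − α_j))^{−1} mod 13.
  i = 1 (α = 8): (8−4)(8−3)(8−1)(8−6) = 4·5·7·2 = 280 ≡ 7, so v_1 = 7^{−1} = 2 (mod 13).
  i = 2 (α = 4): (4−8)(4−3)(4−1)(4−6) = (−4)·1·3·(−2) = 24 ≡ 11, so v_2 = 11^{−1} = 6 (mod 13).
  i = 3 (α = 3): (3−8)(3−4)(3−1)(3−6) = (−5)·(−1)·2·(−3) = −30 ≡ 9, so v_3 = 9^{−1} = 3 (mod 13).
  i = 4 (α = 1): (1−8)(1−4)(1−3)(1−6) = (−7)·(−3)·(−2)·(−5) = 210 ≡ 2, so v_4 = 2^{−1} = 7 (mod 13).
  i = 5 (α = 6): (6−8)(6−4)(6−3)(6−1) = (−2)·2·3·5 = −60 ≡ 5, so v_5 = 5^{−1} = 8 (mod 13).
  v = [2, 6, 3, 7, 8].
Step 2: syndromes of r = [3, 6, 10, 5, 4] (all sums mod 13).
  S_0 = Σ v_i r_i = 2·3 + 6·6 + 3·10 + 7·5 + 8·4 = 139 ≡ 9.
  S_1 = Σ v_i α_i r_i = 2·8·3 + 6·4·6 + 3·3·10 + 7·1·5 + 8·6·4 = 509 ≡ 2.
  α_i^2 mod 13 = [12, 3, 9, 1, 10].
  S_2 = Σ v_i α_i^2 r_i = 2·12·3 + 6·3·6 + 3·9·10 + 7·1·5 + 8·10·4 = 805 ≡ 12.
  S = (9, 2, 12) ≠ 0, so r is not a codeword (an error is present).
Step 3: locate the error. For a single error e at position i, S_ℓ = v_i·e·α_i^ℓ, so α_err = S_1/S_0.
  S_0^{−1} = 9^{−1} = 3 (mod 13), so α_err = 2·3 = 6 ≡ 6 = α_5. Error position i = 5.
  Consistency check: S_2/S_1 = 12·7 = 84 ≡ 6 = α_err ✓ (single-error assumption holds).
Step 4: error magnitude e = S_0/v_5 = S_0·∏_{j≠5}(α_5 − α_j) = 9·5 = 45 ≡ 6 (mod 13).
Step 5: correct position 5: c_5 = r_5 − e = 4 − 6 ≡ 11 (mod 13). Hence c = [3, 6, 10, 5, 11].
  Check: interpolating c through the α_i gives m(x) = 9 + 9·x (degree < 2) with m(α_i) = c_i for every i, so c is indeed a codeword.


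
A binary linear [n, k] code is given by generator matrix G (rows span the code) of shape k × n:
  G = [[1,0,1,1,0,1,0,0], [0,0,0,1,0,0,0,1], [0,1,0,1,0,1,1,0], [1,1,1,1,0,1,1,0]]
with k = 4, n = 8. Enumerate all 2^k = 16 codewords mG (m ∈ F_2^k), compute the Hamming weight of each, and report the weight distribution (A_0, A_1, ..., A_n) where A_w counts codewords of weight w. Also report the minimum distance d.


Weight distribution: A_0 = 1, A_2 = 5, A_4 = 7, A_6 = 3. Minimum distance d = 2.

Enumerate all 2^4 = 16 messages m ∈ F_2^4.
For each, compute codeword c = mG in F_2^8, then tally its weight.
  m = 0000 → c = 00000000, weight = 0.
  m = 1000 → c = 10110100, weight = 4.
  m = 0100 → c = 00010001, weight = 2.
  m = 1100 → c = 10100101, weight = 4.
  m = 0010 → c = 01010110, weight = 4.
  m = 1010 → c = 11100010, weight = 4.
  m = 0110 → c = 01000111, weight = 4.
  m = 1110 → c = 11110011, weight = 6.
  m = 0001 → c = 11110110, weight = 6.
  m = 1001 → c = 01000010, weight = 2.
  m = 0101 → c = 11100111, weight = 6.
  m = 1101 → c = 01010011, weight = 4.
  m = 0011 → c = 10100000, weight = 2.
  m = 1011 → c = 00010100, weight = 2.
  m = 0111 → c = 10110001, weight = 4.
  m = 1111 → c = 00000101, weight = 2.
Tally weights:
  weight 0: 1 codewords.
  weight 2: 5 codewords.
  weight 4: 7 codewords.
  weight 6: 3 codewords.
Minimum distance d = smallest w > 0 with A_w > 0 = 2.
Sanity: Σ A_w = 16 = 2^4 = 16 ✓.


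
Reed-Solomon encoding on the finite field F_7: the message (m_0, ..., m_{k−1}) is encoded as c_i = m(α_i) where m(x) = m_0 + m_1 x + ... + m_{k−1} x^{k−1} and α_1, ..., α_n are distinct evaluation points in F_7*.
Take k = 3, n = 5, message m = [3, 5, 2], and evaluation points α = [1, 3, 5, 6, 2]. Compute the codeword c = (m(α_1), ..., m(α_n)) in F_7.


c = [3, 1, 1, 0, 0]

Message polynomial: m(x) = 3 + 5·x + 2·x^2 (mod 7).
For each evaluation point α_i, compute m(α_i) mod 7:
  α_1 = 1: Horner steps 2 → 0 → 3, so m(1) = 3.
  α_2 = 3: Horner steps 2 → 4 → 1, so m(3) = 1.
  α_3 = 5: Horner steps 2 → 1 → 1, so m(5) = 1.
  α_4 = 6: Horner steps 2 → 3 → 0, so m(6) = 0.
  α_5 = 2: Horner steps 2 → 2 → 0, so m(2) = 0.
Codeword c = [3, 1, 1, 0, 0] ∈ F_7^5.


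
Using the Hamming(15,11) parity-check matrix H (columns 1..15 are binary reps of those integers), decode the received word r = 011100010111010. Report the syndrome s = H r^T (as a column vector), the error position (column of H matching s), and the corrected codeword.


s = (1, 1, 1, 0)^T, error position = 14, corrected codeword c = 011100010111000

Compute s = H r^T mod 2 one row at a time:
  s_1 = 1 + 0 + 1 + 1 + 1 + 0 + 1 + 0 = 5 ≡ 1 (mod 2).
  s_2 = 1 + 0 + 0 + 0 + 1 + 0 + 1 + 0 = 3 ≡ 1 (mod 2).
  s_3 = 1 + 1 + 0 + 0 + 1 + 1 + 1 + 0 = 5 ≡ 1 (mod 2).
  s_4 = 0 + 1 + 0 + 0 + 0 + 1 + 0 + 0 = 2 ≡ 0 (mod 2).
s = (1, 1, 1, 0)^T — this equals column 14 of H (binary 1110), so error is at position 14.
Correct: flip bit 14 of r = 011100010111010 to get c = 011100010111000.


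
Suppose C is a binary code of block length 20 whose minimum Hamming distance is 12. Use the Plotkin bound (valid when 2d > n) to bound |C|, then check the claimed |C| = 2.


Plotkin bound M ≤ 6; given |C| = 2 ≤ bound (satisfied).

Check applicability: 2d = 24, n = 20.
2d − n = 4 > 0, so Plotkin applies.
Compute d/(2d−n) = 12/4 ≈ 3.0000.
⌊d/(2d−n)⌋ = 3.
Plotkin bound: M ≤ 2·3 = 6.
Given |C| = 2, check: satisfied.
This |C| is below the Plotkin bound.


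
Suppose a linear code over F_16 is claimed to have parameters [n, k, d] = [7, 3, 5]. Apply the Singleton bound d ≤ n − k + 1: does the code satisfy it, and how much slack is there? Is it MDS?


Singleton RHS = n − k + 1 = 5, slack = 0, bound satisfied, MDS.

Singleton bound: d ≤ n − k + 1.
Here n = 7, k = 3, so n − k + 1 = 5.
Given d = 5, check d ≤ 5: YES.
Slack = (n − k + 1) − d = 0.
The code is MDS (slack = 0).
Description: the claimed parameters are [7, 3, 5]_16; such a code would be MDS (meets Singleton bound).


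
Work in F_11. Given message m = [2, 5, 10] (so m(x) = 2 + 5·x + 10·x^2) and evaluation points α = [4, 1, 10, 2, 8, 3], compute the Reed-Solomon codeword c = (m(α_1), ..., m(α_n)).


c = [6, 6, 7, 8, 0, 8]

Message polynomial: m(x) = 2 + 5·x + 10·x^2 (mod 11).
For each evaluation point α_i, compute m(α_i) mod 11:
  α_1 = 4: Horner steps 10 → 1 → 6, so m(4) = 6.
  α_2 = 1: Horner steps 10 → 4 → 6, so m(1) = 6.
  α_3 = 10: Horner steps 10 → 6 → 7, so m(10) = 7.
  α_4 = 2: Horner steps 10 → 3 → 8, so m(2) = 8.
  α_5 = 8: Horner steps 10 → 8 → 0, so m(8) = 0.
  α_6 = 3: Horner steps 10 → 2 → 8, so m(3) = 8.
Codeword c = [6, 6, 7, 8, 0, 8] ∈ F_11^6.


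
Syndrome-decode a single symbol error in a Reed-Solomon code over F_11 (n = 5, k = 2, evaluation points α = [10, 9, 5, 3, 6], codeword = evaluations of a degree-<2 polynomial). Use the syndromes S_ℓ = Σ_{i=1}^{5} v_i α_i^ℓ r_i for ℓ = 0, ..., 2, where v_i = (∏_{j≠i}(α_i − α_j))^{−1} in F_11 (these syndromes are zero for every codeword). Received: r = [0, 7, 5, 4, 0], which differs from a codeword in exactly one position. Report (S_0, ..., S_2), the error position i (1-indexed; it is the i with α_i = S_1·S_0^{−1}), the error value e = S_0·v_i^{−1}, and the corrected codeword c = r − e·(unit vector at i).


S = (8, 3, 8), error at position 1, error magnitude e = 9, c = [2, 7, 5, 4, 0].

Step 1: column multipliers v_i = (∏_{j≠i}(α_i − α_j))^{−1} mod 11.
  i = 1 (α = 10): (10−9)(10−5)(10−3)(10−6) = 1·5·7·4 = 140 ≡ 8, so v_1 = 8^{−1} = 7 (mod 11).
  i = 2 (α = 9): (9−10)(9−5)(9−3)(9−6) = (−1)·4·6·3 = −72 ≡ 5, so v_2 = 5^{−1} = 9 (mod 11).
  i = 3 (α = 5): (5−10)(5−9)(5−3)(5−6) = (−5)·(−4)·2·(−1) = −40 ≡ 4, so v_3 = 4^{−1} = 3 (mod 11).
  i = 4 (α = 3): (3−10)(3−9)(3−5)(3−6) = (−7)·(−6)·(−2)·(−3) = 252 ≡ 10, so v_4 = 10^{−1} = 10 (mod 11).
  i = 5 (α = 6): (6−10)(6−9)(6−5)(6−3) = (−4)·(−3)·1·3 = 36 ≡ 3, so v_5 = 3^{−1} = 4 (mod 11).
  v = [7, 9, 3, 10, 4].
Step 2: syndromes of r = [0, 7, 5, 4, 0] (all sums mod 11).
  S_0 = Σ v_i r_i = 7·0 + 9·7 + 3·5 + 10·4 + 4·0 = 118 ≡ 8.
  S_1 = Σ v_i α_i r_i = 7·10·0 + 9·9·7 + 3·5·5 + 10·3·4 + 4·6·0 = 762 ≡ 3.
  α_i^2 mod 11 = [1, 4, 3, 9, 3].
  S_2 = Σ v_i α_i^2 r_i = 7·1·0 + 9·4·7 + 3·3·5 + 10·9·4 + 4·3·0 = 657 ≡ 8.
  S = (8, 3, 8) ≠ 0, so r is not a codeword (an error is present).
Step 3: locate the error. For a single error e at position i, S_ℓ = v_i·e·α_i^ℓ, so α_err = S_1/S_0.
  S_0^{−1} = 8^{−1} = 7 (mod 11), so α_err = 3·7 = 21 ≡ 10 = α_1. Error position i = 1.
  Consistency check: S_2/S_1 = 8·4 = 32 ≡ 10 = α_err ✓ (single-error assumption holds).
Step 4: error magnitude e = S_0/v_1 = S_0·∏_{j≠1}(α_1 − α_j) = 8·8 = 64 ≡ 9 (mod 11).
Step 5: correct position 1: c_1 = r_1 − e = 0 − 9 ≡ 2 (mod 11). Hence c = [2, 7, 5, 4, 0].
  Check: interpolating c through the α_i gives m(x) = 8 + 6·x (degree < 2) with m(α_i) = c_i for every i, so c is indeed a codeword.


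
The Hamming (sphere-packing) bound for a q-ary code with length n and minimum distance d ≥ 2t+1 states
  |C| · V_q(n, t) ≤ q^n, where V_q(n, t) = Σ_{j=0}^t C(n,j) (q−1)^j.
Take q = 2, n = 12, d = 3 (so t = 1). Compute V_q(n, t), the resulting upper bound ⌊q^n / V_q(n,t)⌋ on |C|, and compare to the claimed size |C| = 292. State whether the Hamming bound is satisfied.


V_q(n, t) = 13, q^n = 4096, Hamming bound = 315, |C| = 292 ≤ bound (satisfied).

Step 1: Compute V_q(n, t) = Σ_{j=0}^1 C(n, j) (q−1)^j.
  j = 0: C(12,0)·(1)^0 = 1·1 = 1.
  j = 1: C(12,1)·(1)^1 = 12·1 = 12.
  V_q(n, t) = 1 + 12 = 13.
Step 2: q^n = 2^12 = 4096.
Step 3: Hamming bound ⌊q^n / V_q(n,t)⌋ = ⌊4096/13⌋ = 315.
Step 4: Compare |C| = 292 to 315: satisfied.
The claimed |C| lies below the Hamming bound.


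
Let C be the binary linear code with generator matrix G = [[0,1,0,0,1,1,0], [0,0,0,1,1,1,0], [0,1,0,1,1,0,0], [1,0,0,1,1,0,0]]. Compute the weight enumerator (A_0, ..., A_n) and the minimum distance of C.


Weight distribution: A_0 = 1, A_1 = 1, A_2 = 6, A_3 = 6, A_4 = 1, A_5 = 1. Minimum distance d = 1.

Enumerate all 2^4 = 16 messages m ∈ F_2^4.
For each, compute codeword c = mG in F_2^7, then tally its weight.
  m = 0000 → c = 0000000, weight = 0.
  m = 1000 → c = 0100110, weight = 3.
  m = 0100 → c = 0001110, weight = 3.
  m = 1100 → c = 0101000, weight = 2.
  m = 0010 → c = 0101100, weight = 3.
  m = 1010 → c = 0001010, weight = 2.
  m = 0110 → c = 0100010, weight = 2.
  m = 1110 → c = 0000100, weight = 1.
  m = 0001 → c = 1001100, weight = 3.
  m = 1001 → c = 1101010, weight = 4.
  m = 0101 → c = 1000010, weight = 2.
  m = 1101 → c = 1100100, weight = 3.
  m = 0011 → c = 1100000, weight = 2.
  m = 1011 → c = 1000110, weight = 3.
  m = 0111 → c = 1101110, weight = 5.
  m = 1111 → c = 1001000, weight = 2.
Tally weights:
  weight 0: 1 codewords.
  weight 1: 1 codewords.
  weight 2: 6 codewords.
  weight 3: 6 codewords.
  weight 4: 1 codewords.
  weight 5: 1 codewords.
Minimum distance d = smallest w > 0 with A_w > 0 = 1.
Sanity: Σ A_w = 16 = 2^4 = 16 ✓.


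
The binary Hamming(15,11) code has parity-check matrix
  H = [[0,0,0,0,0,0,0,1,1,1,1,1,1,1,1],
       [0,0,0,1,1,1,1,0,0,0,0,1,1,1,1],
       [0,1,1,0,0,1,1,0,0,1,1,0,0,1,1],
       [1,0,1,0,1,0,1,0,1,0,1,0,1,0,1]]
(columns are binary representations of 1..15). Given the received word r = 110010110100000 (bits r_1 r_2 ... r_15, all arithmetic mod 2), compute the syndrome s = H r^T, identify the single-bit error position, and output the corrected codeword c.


s = (0, 0, 1, 1)^T, error position = 3, corrected codeword c = 111010110100000

Compute s = H r^T mod 2 one row at a time:
  s_1 = 1 + 0 + 1 + 0 + 0 + 0 + 0 + 0 = 2 ≡ 0 (mod 2).
  s_2 = 0 + 1 + 0 + 1 + 0 + 0 + 0 + 0 = 2 ≡ 0 (mod 2).
  s_3 = 1 + 0 + 0 + 1 + 1 + 0 + 0 + 0 = 3 ≡ 1 (mod 2).
  s_4 = 1 + 0 + 1 + 1 + 0 + 0 + 0 + 0 = 3 ≡ 1 (mod 2).
s = (0, 0, 1, 1)^T — this equals column 3 of H (binary 0011), so error is at position 3.
Correct: flip bit 3 of r = 110010110100000 to get c = 111010110100000.


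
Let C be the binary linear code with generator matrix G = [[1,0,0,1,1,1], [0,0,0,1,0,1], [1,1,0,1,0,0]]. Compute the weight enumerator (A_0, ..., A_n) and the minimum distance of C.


Weight distribution: A_0 = 1, A_2 = 2, A_3 = 4, A_4 = 1. Minimum distance d = 2.

Enumerate all 2^3 = 8 messages m ∈ F_2^3.
For each, compute codeword c = mG in F_2^6, then tally its weight.
  m = 000 → c = 000000, weight = 0.
  m = 100 → c = 100111, weight = 4.
  m = 010 → c = 000101, weight = 2.
  m = 110 → c = 100010, weight = 2.
  m = 001 → c = 110100, weight = 3.
  m = 101 → c = 010011, weight = 3.
  m = 011 → c = 110001, weight = 3.
  m = 111 → c = 010110, weight = 3.
Tally weights:
  weight 0: 1 codewords.
  weight 2: 2 codewords.
  weight 3: 4 codewords.
  weight 4: 1 codewords.
Minimum distance d = smallest w > 0 with A_w > 0 = 2.
Sanity: Σ A_w = 8 = 2^3 = 8 ✓.


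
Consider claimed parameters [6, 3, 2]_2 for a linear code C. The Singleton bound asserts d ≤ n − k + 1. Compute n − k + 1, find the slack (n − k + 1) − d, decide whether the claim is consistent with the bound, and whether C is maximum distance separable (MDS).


Singleton RHS = n − k + 1 = 4, slack = 2, bound satisfied, not MDS.

Singleton bound: d ≤ n − k + 1.
Here n = 6, k = 3, so n − k + 1 = 4.
Given d = 2, check d ≤ 4: YES.
Slack = (n − k + 1) − d = 2.
The code is NOT MDS (slack = 2 > 0).
Description: the claimed parameters are [6, 3, 2]_2; such a code would be non-MDS.


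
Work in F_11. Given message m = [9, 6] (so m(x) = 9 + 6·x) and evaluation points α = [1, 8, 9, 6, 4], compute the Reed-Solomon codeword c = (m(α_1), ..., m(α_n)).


c = [4, 2, 8, 1, 0]

Message polynomial: m(x) = 9 + 6·x (mod 11).
For each evaluation point α_i, compute m(α_i) mod 11:
  α_1 = 1: Horner steps 6 → 4, so m(1) = 4.
  α_2 = 8: Horner steps 6 → 2, so m(8) = 2.
  α_3 = 9: Horner steps 6 → 8, so m(9) = 8.
  α_4 = 6: Horner steps 6 → 1, so m(6) = 1.
  α_5 = 4: Horner steps 6 → 0, so m(4) = 0.
Codeword c = [4, 2, 8, 1, 0] ∈ F_11^5.


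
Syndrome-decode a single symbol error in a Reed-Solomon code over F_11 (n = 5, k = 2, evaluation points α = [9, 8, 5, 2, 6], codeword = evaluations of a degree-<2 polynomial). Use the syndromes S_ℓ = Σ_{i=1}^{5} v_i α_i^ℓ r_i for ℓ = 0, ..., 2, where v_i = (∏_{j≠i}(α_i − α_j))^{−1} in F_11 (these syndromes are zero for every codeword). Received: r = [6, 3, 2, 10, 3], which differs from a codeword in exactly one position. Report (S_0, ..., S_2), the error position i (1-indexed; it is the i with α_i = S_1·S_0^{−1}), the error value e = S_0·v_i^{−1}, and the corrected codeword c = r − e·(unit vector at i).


S = (8, 9, 6), error at position 2, error magnitude e = 9, c = [6, 5, 2, 10, 3].

Step 1: column multipliers v_i = (∏_{j≠i}(α_i − α_j))^{−1} mod 11.
  i = 1 (α = 9): (9−8)(9−5)(9−2)(9−6) = 1·4·7·3 = 84 ≡ 7, so v_1 = 7^{−1} = 8 (mod 11).
  i = 2 (α = 8): (8−9)(8−5)(8−2)(8−6) = (−1)·3·6·2 = −36 ≡ 8, so v_2 = 8^{−1} = 7 (mod 11).
  i = 3 (α = 5): (5−9)(5−8)(5−2)(5−6) = (−4)·(−3)·3·(−1) = −36 ≡ 8, so v_3 = 8^{−1} = 7 (mod 11).
  i = 4 (α = 2): (2−9)(2−8)(2−5)(2−6) = (−7)·(−6)·(−3)·(−4) = 504 ≡ 9, so v_4 = 9^{−1} = 5 (mod 11).
  i = 5 (α = 6): (6−9)(6−8)(6−5)(6−2) = (−3)·(−2)·1·4 = 24 ≡ 2, so v_5 = 2^{−1} = 6 (mod 11).
  v = [8, 7, 7, 5, 6].
Step 2: syndromes of r = [6, 3, 2, 10, 3] (all sums mod 11).
  S_0 = Σ v_i r_i = 8·6 + 7·3 + 7·2 + 5·10 + 6·3 = 151 ≡ 8.
  S_1 = Σ v_i α_i r_i = 8·9·6 + 7·8·3 + 7·5·2 + 5·2·10 + 6·6·3 = 878 ≡ 9.
  α_i^2 mod 11 = [4, 9, 3, 4, 3].
  S_2 = Σ v_i α_i^2 r_i = 8·4·6 + 7·9·3 + 7·3·2 + 5·4·10 + 6·3·3 = 677 ≡ 6.
  S = (8, 9, 6) ≠ 0, so r is not a codeword (an error is present).
Step 3: locate the error. For a single error e at position i, S_ℓ = v_i·e·α_i^ℓ, so α_err = S_1/S_0.
  S_0^{−1} = 8^{−1} = 7 (mod 11), so α_err = 9·7 = 63 ≡ 8 = α_2. Error position i = 2.
  Consistency check: S_2/S_1 = 6·5 = 30 ≡ 8 = α_err ✓ (single-error assumption holds).
Step 4: error magnitude e = S_0/v_2 = S_0·∏_{j≠2}(α_2 − α_j) = 8·8 = 64 ≡ 9 (mod 11).
Step 5: correct position 2: c_2 = r_2 − e = 3 − 9 ≡ 5 (mod 11). Hence c = [6, 5, 2, 10, 3].
  Check: interpolating c through the α_i gives m(x) = 8 + 1·x (degree < 2) with m(α_i) = c_i for every i, so c is indeed a codeword.


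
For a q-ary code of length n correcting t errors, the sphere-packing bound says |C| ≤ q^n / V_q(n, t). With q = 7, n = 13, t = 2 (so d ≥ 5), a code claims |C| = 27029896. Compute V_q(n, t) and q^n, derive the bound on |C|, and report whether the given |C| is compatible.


V_q(n, t) = 2887, q^n = 96889010407, Hamming bound = 33560446, |C| = 27029896 ≤ bound (satisfied).

Step 1: Compute V_q(n, t) = Σ_{j=0}^2 C(n, j) (q−1)^j.
  j = 0: C(13,0)·(6)^0 = 1·1 = 1.
  j = 1: C(13,1)·(6)^1 = 13·6 = 78.
  j = 2: C(13,2)·(6)^2 = 78·36 = 2808.
  V_q(n, t) = 1 + 78 + 2808 = 2887.
Step 2: q^n = 7^13 = 96889010407.
Step 3: Hamming bound ⌊q^n / V_q(n,t)⌋ = ⌊96889010407/2887⌋ = 33560446.
Step 4: Compare |C| = 27029896 to 33560446: satisfied.
The claimed |C| lies below the Hamming bound.


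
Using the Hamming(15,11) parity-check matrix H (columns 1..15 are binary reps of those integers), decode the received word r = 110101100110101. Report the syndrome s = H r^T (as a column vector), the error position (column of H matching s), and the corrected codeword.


s = (0, 1, 0, 1)^T, error position = 5, corrected codeword c = 110111100110101

Compute s = H r^T mod 2 one row at a time:
  s_1 = 0 + 0 + 1 + 1 + 0 + 1 + 0 + 1 = 4 ≡ 0 (mod 2).
  s_2 = 1 + 0 + 1 + 1 + 0 + 1 + 0 + 1 = 5 ≡ 1 (mod 2).
  s_3 = 1 + 0 + 1 + 1 + 1 + 1 + 0 + 1 = 6 ≡ 0 (mod 2).
  s_4 = 1 + 0 + 0 + 1 + 0 + 1 + 1 + 1 = 5 ≡ 1 (mod 2).
s = (0, 1, 0, 1)^T — this equals column 5 of H (binary 0101), so error is at position 5.
Correct: flip bit 5 of r = 110101100110101 to get c = 110111100110101.


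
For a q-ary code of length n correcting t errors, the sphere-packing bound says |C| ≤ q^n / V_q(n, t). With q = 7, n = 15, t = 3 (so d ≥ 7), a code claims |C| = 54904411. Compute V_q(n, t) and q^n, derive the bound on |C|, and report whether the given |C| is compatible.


V_q(n, t) = 102151, q^n = 4747561509943, Hamming bound = 46475918, |C| = 54904411 > bound (violated).

Step 1: Compute V_q(n, t) = Σ_{j=0}^3 C(n, j) (q−1)^j.
  j = 0: C(15,0)·(6)^0 = 1·1 = 1.
  j = 1: C(15,1)·(6)^1 = 15·6 = 90.
  j = 2: C(15,2)·(6)^2 = 105·36 = 3780.
  j = 3: C(15,3)·(6)^3 = 455·216 = 98280.
  V_q(n, t) = 1 + 90 + 3780 + 98280 = 102151.
Step 2: q^n = 7^15 = 4747561509943.
Step 3: Hamming bound ⌊q^n / V_q(n,t)⌋ = ⌊4747561509943/102151⌋ = 46475918.
Step 4: Compare |C| = 54904411 to 46475918: violated.
The claimed |C| lies above the Hamming bound, so no 7-ary code of length 15 with d ≥ 7 can have 54904411 codewords.


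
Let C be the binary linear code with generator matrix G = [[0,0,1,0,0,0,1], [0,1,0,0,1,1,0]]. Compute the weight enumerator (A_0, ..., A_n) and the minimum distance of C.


Weight distribution: A_0 = 1, A_2 = 1, A_3 = 1, A_5 = 1. Minimum distance d = 2.

Enumerate all 2^2 = 4 messages m ∈ F_2^2.
For each, compute codeword c = mG in F_2^7, then tally its weight.
  m = 00 → c = 0000000, weight = 0.
  m = 10 → c = 0010001, weight = 2.
  m = 01 → c = 0100110, weight = 3.
  m = 11 → c = 0110111, weight = 5.
Tally weights:
  weight 0: 1 codewords.
  weight 2: 1 codewords.
  weight 3: 1 codewords.
  weight 5: 1 codewords.
Minimum distance d = smallest w > 0 with A_w > 0 = 2.
Sanity: Σ A_w = 4 = 2^2 = 4 ✓.


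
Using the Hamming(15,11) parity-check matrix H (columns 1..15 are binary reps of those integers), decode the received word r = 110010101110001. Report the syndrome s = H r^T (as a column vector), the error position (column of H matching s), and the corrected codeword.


s = (0, 1, 1, 0)^T, error position = 6, corrected codeword c = 110011101110001

Compute s = H r^T mod 2 one row at a time:
  s_1 = 0 + 1 + 1 + 1 + 0 + 0 + 0 + 1 = 4 ≡ 0 (mod 2).
  s_2 = 0 + 1 + 0 + 1 + 0 + 0 + 0 + 1 = 3 ≡ 1 (mod 2).
  s_3 = 1 + 0 + 0 + 1 + 1 + 1 + 0 + 1 = 5 ≡ 1 (mod 2).
  s_4 = 1 + 0 + 1 + 1 + 1 + 1 + 0 + 1 = 6 ≡ 0 (mod 2).
s = (0, 1, 1, 0)^T — this equals column 6 of H (binary 0110), so error is at position 6.
Correct: flip bit 6 of r = 110010101110001 to get c = 110011101110001.


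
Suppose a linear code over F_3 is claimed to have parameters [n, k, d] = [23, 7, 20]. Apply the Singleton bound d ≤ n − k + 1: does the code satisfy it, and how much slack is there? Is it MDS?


Singleton RHS = n − k + 1 = 17, slack = -3, bound violated (no such code; not MDS).

Singleton bound: d ≤ n − k + 1.
Here n = 23, k = 7, so n − k + 1 = 17.
Given d = 20, check d ≤ 17: NO.
Slack = (n − k + 1) − d = -3.
The slack is negative: d = 20 exceeds n − k + 1 = 17 by 3, so the Singleton bound is violated and no linear [23, 7, 20]_3 code can exist. In particular it is not MDS (MDS requires d = n − k + 1 exactly).
Description: the claimed parameters are [23, 7, 20]_3; such a code would be impossible (violates the Singleton bound).


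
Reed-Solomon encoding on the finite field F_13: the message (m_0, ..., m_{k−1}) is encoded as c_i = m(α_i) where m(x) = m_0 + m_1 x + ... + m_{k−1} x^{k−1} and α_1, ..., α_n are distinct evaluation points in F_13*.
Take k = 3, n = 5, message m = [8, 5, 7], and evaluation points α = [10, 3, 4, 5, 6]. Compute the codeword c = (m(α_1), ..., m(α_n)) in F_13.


c = [4, 8, 10, 0, 4]

Message polynomial: m(x) = 8 + 5·x + 7·x^2 (mod 13).
For each evaluation point α_i, compute m(α_i) mod 13:
  α_1 = 10: Horner steps 7 → 10 → 4, so m(10) = 4.
  α_2 = 3: Horner steps 7 → 0 → 8, so m(3) = 8.
  α_3 = 4: Horner steps 7 → 7 → 10, so m(4) = 10.
  α_4 = 5: Horner steps 7 → 1 → 0, so m(5) = 0.
  α_5 = 6: Horner steps 7 → 8 → 4, so m(6) = 4.
Codeword c = [4, 8, 10, 0, 4] ∈ F_13^5.


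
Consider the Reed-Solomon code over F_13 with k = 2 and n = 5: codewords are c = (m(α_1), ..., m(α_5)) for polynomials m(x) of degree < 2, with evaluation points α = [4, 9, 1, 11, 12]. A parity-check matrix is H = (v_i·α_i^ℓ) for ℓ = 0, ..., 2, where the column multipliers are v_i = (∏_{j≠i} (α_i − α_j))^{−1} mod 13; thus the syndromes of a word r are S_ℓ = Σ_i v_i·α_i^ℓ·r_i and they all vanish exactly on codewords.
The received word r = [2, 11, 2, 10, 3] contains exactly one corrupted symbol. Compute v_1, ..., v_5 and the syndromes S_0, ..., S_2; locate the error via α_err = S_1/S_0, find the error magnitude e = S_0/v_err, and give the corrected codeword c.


S = (12, 9, 10), error at position 1, error magnitude e = 8, c = [7, 11, 2, 10, 3].

Step 1: column multipliers v_i = (∏_{j≠i}(α_i − α_j))^{−1} mod 13.
  i = 1 (α = 4): (4−9)(4−1)(4−11)(4−12) = (−5)·3·(−7)·(−8) = −840 ≡ 5, so v_1 = 5^{−1} = 8 (mod 13).
  i = 2 (α = 9): (9−4)(9−1)(9−11)(9−12) = 5·8·(−2)·(−3) = 240 ≡ 6, so v_2 = 6^{−1} = 11 (mod 13).
  i = 3 (α = 1): (1−4)(1−9)(1−11)(1−12) = (−3)·(−8)·(−10)·(−11) = 2640 ≡ 1, so v_3 = 1^{−1} = 1 (mod 13).
  i = 4 (α = 11): (11−4)(11−9)(11−1)(11−12) = 7·2·10·(−1) = −140 ≡ 3, so v_4 = 3^{−1} = 9 (mod 13).
  i = 5 (α = 12): (12−4)(12−9)(12−1)(12−11) = 8·3·11·1 = 264 ≡ 4, so v_5 = 4^{−1} = 10 (mod 13).
  v = [8, 11, 1, 9, 10].
Step 2: syndromes of r = [2, 11, 2, 10, 3] (all sums mod 13).
  S_0 = Σ v_i r_i = 8·2 + 11·11 + 1·2 + 9·10 + 10·3 = 259 ≡ 12.
  S_1 = Σ v_i α_i r_i = 8·4·2 + 11·9·11 + 1·1·2 + 9·11·10 + 10·12·3 = 2505 ≡ 9.
  α_i^2 mod 13 = [3, 3, 1, 4, 1].
  S_2 = Σ v_i α_i^2 r_i = 8·3·2 + 11·3·11 + 1·1·2 + 9·4·10 + 10·1·3 = 803 ≡ 10.
  S = (12, 9, 10) ≠ 0, so r is not a codeword (an error is present).
Step 3: locate the error. For a single error e at position i, S_ℓ = v_i·e·α_i^ℓ, so α_err = S_1/S_0.
  S_0^{−1} = 12^{−1} = 12 (mod 13), so α_err = 9·12 = 108 ≡ 4 = α_1. Error position i = 1.
  Consistency check: S_2/S_1 = 10·3 = 30 ≡ 4 = α_err ✓ (single-error assumption holds).
Step 4: error magnitude e = S_0/v_1 = S_0·∏_{j≠1}(α_1 − α_j) = 12·5 = 60 ≡ 8 (mod 13).
Step 5: correct position 1: c_1 = r_1 − e = 2 − 8 ≡ 7 (mod 13). Hence c = [7, 11, 2, 10, 3].
  Check: interpolating c through the α_i gives m(x) = 9 + 6·x (degree < 2) with m(α_i) = c_i for every i, so c is indeed a codeword.


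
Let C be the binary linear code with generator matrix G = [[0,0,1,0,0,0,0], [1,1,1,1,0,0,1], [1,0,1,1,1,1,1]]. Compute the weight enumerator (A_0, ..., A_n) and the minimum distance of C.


Weight distribution: A_0 = 1, A_1 = 1, A_3 = 1, A_4 = 2, A_5 = 2, A_6 = 1. Minimum distance d = 1.

Enumerate all 2^3 = 8 messages m ∈ F_2^3.
For each, compute codeword c = mG in F_2^7, then tally its weight.
  m = 000 → c = 0000000, weight = 0.
  m = 100 → c = 0010000, weight = 1.
  m = 010 → c = 1111001, weight = 5.
  m = 110 → c = 1101001, weight = 4.
  m = 001 → c = 1011111, weight = 6.
  m = 101 → c = 1001111, weight = 5.
  m = 011 → c = 0100110, weight = 3.
  m = 111 → c = 0110110, weight = 4.
Tally weights:
  weight 0: 1 codewords.
  weight 1: 1 codewords.
  weight 3: 1 codewords.
  weight 4: 2 codewords.
  weight 5: 2 codewords.
  weight 6: 1 codewords.
Minimum distance d = smallest w > 0 with A_w > 0 = 1.
Sanity: Σ A_w = 8 = 2^3 = 8 ✓.


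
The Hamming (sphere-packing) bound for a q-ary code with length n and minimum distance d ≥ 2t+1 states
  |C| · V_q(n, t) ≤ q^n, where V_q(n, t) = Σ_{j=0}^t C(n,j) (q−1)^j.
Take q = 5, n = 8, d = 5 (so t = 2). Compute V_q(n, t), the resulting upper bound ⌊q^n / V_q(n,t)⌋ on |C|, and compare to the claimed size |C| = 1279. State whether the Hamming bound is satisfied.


V_q(n, t) = 481, q^n = 390625, Hamming bound = 812, |C| = 1279 > bound (violated).

Step 1: Compute V_q(n, t) = Σ_{j=0}^2 C(n, j) (q−1)^j.
  j = 0: C(8,0)·(4)^0 = 1·1 = 1.
  j = 1: C(8,1)·(4)^1 = 8·4 = 32.
  j = 2: C(8,2)·(4)^2 = 28·16 = 448.
  V_q(n, t) = 1 + 32 + 448 = 481.
Step 2: q^n = 5^8 = 390625.
Step 3: Hamming bound ⌊q^n / V_q(n,t)⌋ = ⌊390625/481⌋ = 812.
Step 4: Compare |C| = 1279 to 812: violated.
The claimed |C| lies above the Hamming bound, so no 5-ary code of length 8 with d ≥ 5 can have 1279 codewords.
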